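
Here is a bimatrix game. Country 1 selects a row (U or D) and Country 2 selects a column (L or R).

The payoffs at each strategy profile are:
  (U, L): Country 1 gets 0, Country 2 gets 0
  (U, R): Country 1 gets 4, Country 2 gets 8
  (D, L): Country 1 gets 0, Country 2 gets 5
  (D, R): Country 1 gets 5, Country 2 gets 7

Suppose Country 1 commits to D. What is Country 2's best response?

Against D, Country 2 earns 5 from L and 7 from R.
So R is the best response.

R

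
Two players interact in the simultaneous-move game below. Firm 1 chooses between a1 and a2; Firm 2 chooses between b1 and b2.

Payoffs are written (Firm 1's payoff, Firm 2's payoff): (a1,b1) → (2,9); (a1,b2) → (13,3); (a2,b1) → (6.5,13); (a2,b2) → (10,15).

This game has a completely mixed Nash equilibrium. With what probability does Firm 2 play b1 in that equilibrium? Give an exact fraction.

Let q be the probability that Firm 2 plays b1. In a completely mixed equilibrium, Firm 1 must be indifferent between a1 and a2.
Firm 1's expected payoff from a1 is 2q + 13(1−q); from a2 it is 6.5q + 10(1−q).
Setting these equal: −11q + 13 = −3.5q + 10, so q = 2/5.

2/5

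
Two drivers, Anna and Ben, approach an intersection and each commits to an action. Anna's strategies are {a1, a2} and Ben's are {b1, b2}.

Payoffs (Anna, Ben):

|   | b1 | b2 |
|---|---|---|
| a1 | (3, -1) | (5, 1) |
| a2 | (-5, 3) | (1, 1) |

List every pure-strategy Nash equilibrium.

(a1, b1): Ben prefers b2 (1 > -1) — not an equilibrium.
(a1, b2): Anna gets 5 ≥ 1 from a2, and Ben gets 1 ≥ -1 from b1 — Nash equilibrium.
(a2, b1): Anna prefers a1 (3 > -5) — not an equilibrium.
(a2, b2): Anna prefers a1 (5 > 1); Ben prefers b1 (3 > 1) — not an equilibrium.

(a1, b2)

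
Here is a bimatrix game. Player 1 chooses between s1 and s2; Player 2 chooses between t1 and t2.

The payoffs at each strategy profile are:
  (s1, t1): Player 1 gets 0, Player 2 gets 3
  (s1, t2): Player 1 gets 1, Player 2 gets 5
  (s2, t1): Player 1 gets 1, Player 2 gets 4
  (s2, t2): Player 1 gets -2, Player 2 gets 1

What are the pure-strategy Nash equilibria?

(s1, t1): Player 1 prefers s2 (1 > 0); Player 2 prefers t2 (5 > 3) — not an equilibrium.
(s1, t2): Player 1 gets 1 ≥ -2 from s2, and Player 2 gets 5 ≥ 3 from t1 — Nash equilibrium.
(s2, t1): Player 1 gets 1 ≥ 0 from s1, and Player 2 gets 4 ≥ 1 from t2 — Nash equilibrium.
(s2, t2): Player 1 prefers s1 (1 > -2); Player 2 prefers t1 (4 > 1) — not an equilibrium.

(s1, t2) and (s2, t1)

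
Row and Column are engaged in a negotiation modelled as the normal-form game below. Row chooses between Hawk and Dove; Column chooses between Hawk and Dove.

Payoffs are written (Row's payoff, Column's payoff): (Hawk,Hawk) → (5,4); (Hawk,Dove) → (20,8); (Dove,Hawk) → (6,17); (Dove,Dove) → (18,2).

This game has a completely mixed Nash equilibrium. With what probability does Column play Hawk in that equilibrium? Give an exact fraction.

2/3

Let y be the probability that Column plays Hawk. In a completely mixed equilibrium, Row must be indifferent between Hawk and Dove.
Row's expected payoff from Hawk is 5y + 20(1−y); from Dove it is 6y + 18(1−y).
Setting these equal: −15y + 20 = −12y + 18, so y = 2/3.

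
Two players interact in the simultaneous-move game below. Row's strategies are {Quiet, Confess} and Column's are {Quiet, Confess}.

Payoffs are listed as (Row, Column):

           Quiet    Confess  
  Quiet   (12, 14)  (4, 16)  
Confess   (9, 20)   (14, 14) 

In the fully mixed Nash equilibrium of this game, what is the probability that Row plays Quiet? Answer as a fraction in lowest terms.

3/4

Let x be the probability that Row plays Quiet. In a completely mixed equilibrium, Column must be indifferent between Quiet and Confess.
Column's expected payoff from Quiet is 14x + 20(1−x); from Confess it is 16x + 14(1−x).
Setting these equal: −6x + 20 = 2x + 14, so x = 3/4.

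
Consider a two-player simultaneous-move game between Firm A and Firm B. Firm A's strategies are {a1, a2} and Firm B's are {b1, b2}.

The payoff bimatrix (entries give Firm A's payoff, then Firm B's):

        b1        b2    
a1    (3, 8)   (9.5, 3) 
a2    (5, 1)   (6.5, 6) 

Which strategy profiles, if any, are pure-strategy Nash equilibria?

none

(a1, b1): Firm A prefers a2 (5 > 3) — not an equilibrium.
(a1, b2): Firm B prefers b1 (8 > 3) — not an equilibrium.
(a2, b1): Firm B prefers b2 (6 > 1) — not an equilibrium.
(a2, b2): Firm A prefers a1 (9.5 > 6.5) — not an equilibrium.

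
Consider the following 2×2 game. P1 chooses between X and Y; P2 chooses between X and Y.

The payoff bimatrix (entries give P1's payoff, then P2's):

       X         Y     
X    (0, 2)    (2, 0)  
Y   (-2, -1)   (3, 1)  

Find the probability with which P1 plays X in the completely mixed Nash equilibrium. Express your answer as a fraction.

Let r be the probability that P1 plays X. In a completely mixed equilibrium, P2 must be indifferent between X and Y.
P2's expected payoff from X is 2r − (1−r); from Y it is (1−r).
Setting these equal: 3r − 1 = −r + 1, so r = 1/2.

1/2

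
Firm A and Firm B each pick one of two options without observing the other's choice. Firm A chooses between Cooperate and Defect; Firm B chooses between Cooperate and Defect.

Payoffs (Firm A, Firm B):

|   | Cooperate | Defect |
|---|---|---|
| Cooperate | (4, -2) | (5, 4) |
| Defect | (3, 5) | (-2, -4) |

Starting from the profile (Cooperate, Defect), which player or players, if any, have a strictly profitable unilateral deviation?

Neither

Firm A at (Cooperate, Defect) earns 5; deviating to Defect yields -2 — not better.
Firm B earns 4; deviating to Cooperate yields -2 — not better.
Neither player can strictly improve; the profile is a Nash equilibrium.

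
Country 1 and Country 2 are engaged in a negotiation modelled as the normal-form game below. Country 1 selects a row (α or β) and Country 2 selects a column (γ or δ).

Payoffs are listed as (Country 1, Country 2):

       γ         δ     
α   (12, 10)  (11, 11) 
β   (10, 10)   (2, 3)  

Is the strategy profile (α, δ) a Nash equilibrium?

At (α, δ), Country 1 earns 11; switching to β would give 2, so Country 1 has no profitable deviation.
Country 2 earns 11; switching to γ would give 10, so Country 2 has no profitable deviation.
Neither player can gain by a unilateral deviation, so this profile is a Nash equilibrium.

Yes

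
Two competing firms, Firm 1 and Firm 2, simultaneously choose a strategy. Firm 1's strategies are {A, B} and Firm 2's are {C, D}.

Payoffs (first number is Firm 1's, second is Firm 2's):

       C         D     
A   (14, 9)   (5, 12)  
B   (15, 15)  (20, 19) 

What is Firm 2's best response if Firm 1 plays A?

D

Against A, Firm 2 earns 9 from C and 12 from D.
So D is the best response.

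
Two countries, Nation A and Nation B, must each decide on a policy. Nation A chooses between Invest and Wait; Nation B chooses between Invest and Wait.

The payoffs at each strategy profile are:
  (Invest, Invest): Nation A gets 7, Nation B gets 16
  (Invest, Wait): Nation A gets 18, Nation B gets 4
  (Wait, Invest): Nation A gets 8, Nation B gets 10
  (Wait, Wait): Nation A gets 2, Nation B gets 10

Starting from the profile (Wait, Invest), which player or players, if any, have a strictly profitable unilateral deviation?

Neither

Nation A at (Wait, Invest) earns 8; deviating to Invest yields 7 — not better.
Nation B earns 10; deviating to Wait yields 10 — not better.
Neither player can strictly improve; the profile is a Nash equilibrium.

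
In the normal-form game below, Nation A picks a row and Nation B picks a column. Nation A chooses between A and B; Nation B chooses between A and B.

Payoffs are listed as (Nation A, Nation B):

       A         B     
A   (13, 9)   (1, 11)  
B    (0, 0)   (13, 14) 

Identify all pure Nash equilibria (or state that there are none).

(B, B)

(A, A): Nation B prefers B (11 > 9) — not an equilibrium.
(A, B): Nation A prefers B (13 > 1) — not an equilibrium.
(B, A): Nation A prefers A (13 > 0); Nation B prefers B (14 > 0) — not an equilibrium.
(B, B): Nation A gets 13 ≥ 1 from A, and Nation B gets 14 ≥ 0 from A — Nash equilibrium.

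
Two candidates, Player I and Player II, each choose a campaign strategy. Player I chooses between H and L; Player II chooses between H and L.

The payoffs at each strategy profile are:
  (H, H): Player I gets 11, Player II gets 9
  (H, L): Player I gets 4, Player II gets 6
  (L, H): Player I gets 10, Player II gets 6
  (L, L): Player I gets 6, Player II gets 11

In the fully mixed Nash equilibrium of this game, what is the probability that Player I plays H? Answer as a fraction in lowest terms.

Let x be the probability that Player I plays H. In a completely mixed equilibrium, Player II must be indifferent between H and L.
Player II's expected payoff from H is 9x + 6(1−x); from L it is 6x + 11(1−x).
Setting these equal: 3x + 6 = −5x + 11, so x = 5/8.

5/8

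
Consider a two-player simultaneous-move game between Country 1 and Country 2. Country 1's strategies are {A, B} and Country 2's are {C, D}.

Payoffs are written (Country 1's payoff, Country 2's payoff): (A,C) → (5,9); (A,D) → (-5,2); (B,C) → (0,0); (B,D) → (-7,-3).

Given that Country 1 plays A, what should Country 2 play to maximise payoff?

Against A, Country 2 earns 9 from C and 2 from D.
So C is the best response.

C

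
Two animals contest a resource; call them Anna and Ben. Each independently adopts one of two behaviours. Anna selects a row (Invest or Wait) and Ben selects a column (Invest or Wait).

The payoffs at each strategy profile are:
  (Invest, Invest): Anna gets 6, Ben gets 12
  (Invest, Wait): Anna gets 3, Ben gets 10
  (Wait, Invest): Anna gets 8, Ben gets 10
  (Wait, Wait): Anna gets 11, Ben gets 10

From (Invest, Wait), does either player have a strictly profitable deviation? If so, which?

Both

Anna at (Invest, Wait) earns 3; deviating to Wait yields 11 — a strict improvement.
Ben earns 10; deviating to Invest yields 12 — a strict improvement.
Both Anna and Ben have strictly profitable deviations.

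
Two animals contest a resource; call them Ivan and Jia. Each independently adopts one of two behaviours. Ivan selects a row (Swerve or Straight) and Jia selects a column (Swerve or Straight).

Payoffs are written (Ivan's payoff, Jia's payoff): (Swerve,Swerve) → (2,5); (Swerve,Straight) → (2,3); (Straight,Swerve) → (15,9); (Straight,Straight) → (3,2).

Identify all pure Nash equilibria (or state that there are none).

(Straight, Swerve)

(Swerve, Swerve): Ivan prefers Straight (15 > 2) — not an equilibrium.
(Swerve, Straight): Ivan prefers Straight (3 > 2); Jia prefers Swerve (5 > 3) — not an equilibrium.
(Straight, Swerve): Ivan gets 15 ≥ 2 from Swerve, and Jia gets 9 ≥ 2 from Straight — Nash equilibrium.
(Straight, Straight): Jia prefers Swerve (9 > 2) — not an equilibrium.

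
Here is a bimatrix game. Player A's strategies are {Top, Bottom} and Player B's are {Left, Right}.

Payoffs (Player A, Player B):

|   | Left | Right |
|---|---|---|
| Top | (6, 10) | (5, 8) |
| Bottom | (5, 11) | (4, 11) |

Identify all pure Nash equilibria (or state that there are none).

(Top, Left)

(Top, Left): Player A gets 6 ≥ 5 from Bottom, and Player B gets 10 ≥ 8 from Right — Nash equilibrium.
(Top, Right): Player B prefers Left (10 > 8) — not an equilibrium.
(Bottom, Left): Player A prefers Top (6 > 5) — not an equilibrium.
(Bottom, Right): Player A prefers Top (5 > 4) — not an equilibrium.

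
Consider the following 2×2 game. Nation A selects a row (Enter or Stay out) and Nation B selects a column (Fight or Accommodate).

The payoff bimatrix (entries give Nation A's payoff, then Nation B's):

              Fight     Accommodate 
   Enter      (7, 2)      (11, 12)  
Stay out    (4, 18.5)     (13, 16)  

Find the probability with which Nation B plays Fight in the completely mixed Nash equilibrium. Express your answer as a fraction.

2/5

Let c be the probability that Nation B plays Fight. In a completely mixed equilibrium, Nation A must be indifferent between Enter and Stay out.
Nation A's expected payoff from Enter is 7c + 11(1−c); from Stay out it is 4c + 13(1−c).
Setting these equal: −4c + 11 = −9c + 13, so c = 2/5.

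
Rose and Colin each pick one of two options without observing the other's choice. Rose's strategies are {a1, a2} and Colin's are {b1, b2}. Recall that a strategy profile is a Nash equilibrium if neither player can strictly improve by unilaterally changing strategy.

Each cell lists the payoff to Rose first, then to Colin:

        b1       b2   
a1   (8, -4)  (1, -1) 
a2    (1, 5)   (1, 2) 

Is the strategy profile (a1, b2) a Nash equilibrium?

At (a1, b2), Rose earns 1; switching to a2 would give 1, so Rose has no profitable deviation.
Colin earns -1; switching to b1 would give -4, so Colin has no profitable deviation.
Neither player can gain by a unilateral deviation, so this profile is a Nash equilibrium.

Yes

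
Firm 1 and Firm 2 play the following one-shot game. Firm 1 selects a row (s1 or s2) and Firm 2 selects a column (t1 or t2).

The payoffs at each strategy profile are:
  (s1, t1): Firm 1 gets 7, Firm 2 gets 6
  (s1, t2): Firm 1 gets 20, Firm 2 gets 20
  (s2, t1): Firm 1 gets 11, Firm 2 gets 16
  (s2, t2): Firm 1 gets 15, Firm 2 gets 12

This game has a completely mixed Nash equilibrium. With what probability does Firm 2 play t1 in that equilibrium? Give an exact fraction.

Let c be the probability that Firm 2 plays t1. In a completely mixed equilibrium, Firm 1 must be indifferent between s1 and s2.
Firm 1's expected payoff from s1 is 7c + 20(1−c); from s2 it is 11c + 15(1−c).
Setting these equal: −13c + 20 = −4c + 15, so c = 5/9.

5/9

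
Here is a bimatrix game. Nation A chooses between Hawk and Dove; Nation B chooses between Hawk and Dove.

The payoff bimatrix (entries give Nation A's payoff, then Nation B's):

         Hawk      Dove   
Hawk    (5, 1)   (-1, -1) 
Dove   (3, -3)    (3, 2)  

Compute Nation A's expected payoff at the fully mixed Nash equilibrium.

3

First find q, the probability Nation B plays Hawk, from Nation A's indifference between Hawk and Dove: 5q − (1−q) = 3q + 3(1−q), giving q = 2/3.
Since Nation A is indifferent in equilibrium, Nation A's expected payoff equals the payoff from either row against (2/3, 1/3). Using Hawk: 5(2/3) − (1/3) = 3.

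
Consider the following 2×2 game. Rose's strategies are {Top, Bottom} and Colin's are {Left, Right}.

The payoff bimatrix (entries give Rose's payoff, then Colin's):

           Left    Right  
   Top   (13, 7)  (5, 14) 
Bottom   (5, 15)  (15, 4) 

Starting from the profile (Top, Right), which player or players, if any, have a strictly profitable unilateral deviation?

Rose

Rose at (Top, Right) earns 5; deviating to Bottom yields 15 — a strict improvement.
Colin earns 14; deviating to Left yields 7 — not better.
Only Rose has a strictly profitable deviation.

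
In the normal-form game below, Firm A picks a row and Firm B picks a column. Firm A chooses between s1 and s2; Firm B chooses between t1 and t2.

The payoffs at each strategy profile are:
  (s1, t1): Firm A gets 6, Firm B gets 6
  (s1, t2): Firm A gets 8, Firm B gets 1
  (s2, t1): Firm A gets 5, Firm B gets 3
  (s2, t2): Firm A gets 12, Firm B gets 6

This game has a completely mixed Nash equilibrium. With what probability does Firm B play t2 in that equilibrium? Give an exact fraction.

Let c be the probability that Firm B plays t1. In a completely mixed equilibrium, Firm A must be indifferent between s1 and s2.
Firm A's expected payoff from s1 is 6c + 8(1−c); from s2 it is 5c + 12(1−c).
Setting these equal: −2c + 8 = −7c + 12, so c = 4/5.
Therefore Firm B plays t2 with probability 1 − 4/5 = 1/5.

1/5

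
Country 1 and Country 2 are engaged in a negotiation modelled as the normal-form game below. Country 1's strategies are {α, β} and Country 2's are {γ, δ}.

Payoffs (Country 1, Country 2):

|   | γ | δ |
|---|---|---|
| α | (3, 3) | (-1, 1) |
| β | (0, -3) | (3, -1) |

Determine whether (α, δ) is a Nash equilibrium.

No

At (α, δ), Country 1 earns -1; switching to β would give 3, so Country 1 would deviate.
Country 2 earns 1; switching to γ would give 3, so Country 2 would deviate.
Since at least one player can profitably deviate, this is not a Nash equilibrium.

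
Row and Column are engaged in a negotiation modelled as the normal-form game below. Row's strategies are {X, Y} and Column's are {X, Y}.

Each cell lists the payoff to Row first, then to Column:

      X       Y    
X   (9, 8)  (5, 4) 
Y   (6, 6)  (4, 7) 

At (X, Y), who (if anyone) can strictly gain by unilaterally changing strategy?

Column

Row at (X, Y) earns 5; deviating to Y yields 4 — not better.
Column earns 4; deviating to X yields 8 — a strict improvement.
Only Column has a strictly profitable deviation.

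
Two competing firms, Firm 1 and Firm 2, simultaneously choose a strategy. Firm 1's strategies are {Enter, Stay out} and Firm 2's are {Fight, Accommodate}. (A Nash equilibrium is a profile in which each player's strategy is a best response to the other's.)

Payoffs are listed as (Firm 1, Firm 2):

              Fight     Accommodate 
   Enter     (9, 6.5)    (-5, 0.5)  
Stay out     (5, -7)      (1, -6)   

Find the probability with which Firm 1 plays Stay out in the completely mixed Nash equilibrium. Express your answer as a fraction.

6/7

Let r be the probability that Firm 1 plays Enter. In a completely mixed equilibrium, Firm 2 must be indifferent between Fight and Accommodate.
Firm 2's expected payoff from Fight is 6.5r − 7(1−r); from Accommodate it is 0.5r − 6(1−r).
Setting these equal: 13.5r − 7 = 6.5r − 6, so r = 1/7.
Therefore Firm 1 plays Stay out with probability 1 − 1/7 = 6/7.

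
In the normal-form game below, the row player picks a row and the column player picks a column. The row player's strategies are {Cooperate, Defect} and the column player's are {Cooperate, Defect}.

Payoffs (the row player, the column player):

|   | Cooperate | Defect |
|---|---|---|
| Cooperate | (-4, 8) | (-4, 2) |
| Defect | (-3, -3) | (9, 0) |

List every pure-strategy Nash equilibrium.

(Defect, Defect)

(Cooperate, Cooperate): the row player prefers Defect (-3 > -4) — not an equilibrium.
(Cooperate, Defect): the row player prefers Defect (9 > -4); the column player prefers Cooperate (8 > 2) — not an equilibrium.
(Defect, Cooperate): the column player prefers Defect (0 > -3) — not an equilibrium.
(Defect, Defect): the row player gets 9 ≥ -4 from Cooperate, and the column player gets 0 ≥ -3 from Cooperate — Nash equilibrium.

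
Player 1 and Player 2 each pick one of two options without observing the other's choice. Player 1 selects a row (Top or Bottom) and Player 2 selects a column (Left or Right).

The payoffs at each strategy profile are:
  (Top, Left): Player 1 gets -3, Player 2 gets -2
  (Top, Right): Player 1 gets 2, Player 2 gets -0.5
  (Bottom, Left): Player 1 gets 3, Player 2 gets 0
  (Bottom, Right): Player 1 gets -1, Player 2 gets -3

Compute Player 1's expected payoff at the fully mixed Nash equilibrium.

1/3

First find y, the probability Player 2 plays Left, from Player 1's indifference between Top and Bottom: −3y + 2(1−y) = 3y − (1−y), giving y = 1/3.
Since Player 1 is indifferent in equilibrium, Player 1's expected payoff equals the payoff from either row against (1/3, 2/3). Using Top: −3(1/3) + 2(2/3) = 1/3.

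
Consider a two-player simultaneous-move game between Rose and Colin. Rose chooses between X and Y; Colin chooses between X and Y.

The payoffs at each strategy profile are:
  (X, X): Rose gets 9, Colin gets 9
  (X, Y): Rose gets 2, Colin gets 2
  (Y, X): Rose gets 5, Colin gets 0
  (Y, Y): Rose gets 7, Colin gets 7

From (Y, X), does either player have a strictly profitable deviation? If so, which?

Rose at (Y, X) earns 5; deviating to X yields 9 — a strict improvement.
Colin earns 0; deviating to Y yields 7 — a strict improvement.
Both Rose and Colin have strictly profitable deviations.

Both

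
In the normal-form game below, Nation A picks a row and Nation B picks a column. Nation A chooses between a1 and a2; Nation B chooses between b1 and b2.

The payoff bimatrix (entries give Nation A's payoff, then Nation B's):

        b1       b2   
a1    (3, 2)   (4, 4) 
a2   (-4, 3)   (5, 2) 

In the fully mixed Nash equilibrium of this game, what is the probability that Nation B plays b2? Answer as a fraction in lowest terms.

7/8

Let c be the probability that Nation B plays b1. In a completely mixed equilibrium, Nation A must be indifferent between a1 and a2.
Nation A's expected payoff from a1 is 3c + 4(1−c); from a2 it is −4c + 5(1−c).
Setting these equal: −c + 4 = −9c + 5, so c = 1/8.
Therefore Nation B plays b2 with probability 1 − 1/8 = 7/8.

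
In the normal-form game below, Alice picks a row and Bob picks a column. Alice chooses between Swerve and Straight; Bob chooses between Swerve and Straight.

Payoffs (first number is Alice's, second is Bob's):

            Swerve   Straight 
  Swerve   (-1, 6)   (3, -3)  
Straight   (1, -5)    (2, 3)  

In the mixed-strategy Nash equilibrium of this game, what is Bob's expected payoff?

First find x, the probability Alice plays Swerve, from Bob's indifference between Swerve and Straight: 6x − 5(1−x) = −3x + 3(1−x), giving x = 8/17.
Since Bob is indifferent in equilibrium, Bob's expected payoff equals the payoff from either column against (8/17, 9/17). Using Swerve: 6(8/17) − 5(9/17) = 3/17.

3/17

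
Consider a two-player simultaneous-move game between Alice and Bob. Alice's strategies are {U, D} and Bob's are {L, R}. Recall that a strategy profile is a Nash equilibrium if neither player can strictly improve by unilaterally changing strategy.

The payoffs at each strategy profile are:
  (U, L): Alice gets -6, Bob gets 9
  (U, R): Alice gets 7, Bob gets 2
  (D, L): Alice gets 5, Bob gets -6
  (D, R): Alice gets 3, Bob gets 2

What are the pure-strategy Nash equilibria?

(U, L): Alice prefers D (5 > -6) — not an equilibrium.
(U, R): Bob prefers L (9 > 2) — not an equilibrium.
(D, L): Bob prefers R (2 > -6) — not an equilibrium.
(D, R): Alice prefers U (7 > 3) — not an equilibrium.

none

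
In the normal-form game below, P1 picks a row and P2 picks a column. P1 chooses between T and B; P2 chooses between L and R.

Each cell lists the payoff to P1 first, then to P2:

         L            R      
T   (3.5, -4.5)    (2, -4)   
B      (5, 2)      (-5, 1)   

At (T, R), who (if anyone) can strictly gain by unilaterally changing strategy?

P1 at (T, R) earns 2; deviating to B yields -5 — not better.
P2 earns -4; deviating to L yields -4.5 — not better.
Neither player can strictly improve; the profile is a Nash equilibrium.

Neither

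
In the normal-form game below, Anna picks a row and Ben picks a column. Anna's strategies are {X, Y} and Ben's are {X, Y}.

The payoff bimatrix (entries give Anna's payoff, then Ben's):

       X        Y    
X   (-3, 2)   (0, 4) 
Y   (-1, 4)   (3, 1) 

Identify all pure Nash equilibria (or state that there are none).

(X, X): Anna prefers Y (-1 > -3); Ben prefers Y (4 > 2) — not an equilibrium.
(X, Y): Anna prefers Y (3 > 0) — not an equilibrium.
(Y, X): Anna gets -1 ≥ -3 from X, and Ben gets 4 ≥ 1 from Y — Nash equilibrium.
(Y, Y): Ben prefers X (4 > 1) — not an equilibrium.

(Y, X)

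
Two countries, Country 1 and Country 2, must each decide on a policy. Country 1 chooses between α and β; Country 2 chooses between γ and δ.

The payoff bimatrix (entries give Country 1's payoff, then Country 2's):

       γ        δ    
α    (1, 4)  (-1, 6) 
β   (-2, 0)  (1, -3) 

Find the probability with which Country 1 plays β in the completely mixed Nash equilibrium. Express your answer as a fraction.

2/5

Let p be the probability that Country 1 plays α. In a completely mixed equilibrium, Country 2 must be indifferent between γ and δ.
Country 2's expected payoff from γ is 4p; from δ it is 6p − 3(1−p).
Setting these equal: 4p = 9p − 3, so p = 3/5.
Therefore Country 1 plays β with probability 1 − 3/5 = 2/5.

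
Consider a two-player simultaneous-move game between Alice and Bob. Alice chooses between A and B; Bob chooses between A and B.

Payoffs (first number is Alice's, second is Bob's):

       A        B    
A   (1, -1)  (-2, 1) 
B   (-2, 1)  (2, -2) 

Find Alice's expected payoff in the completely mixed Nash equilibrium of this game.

-2/7

First find q, the probability Bob plays A, from Alice's indifference between A and B: q − 2(1−q) = −2q + 2(1−q), giving q = 4/7.
Since Alice is indifferent in equilibrium, Alice's expected payoff equals the payoff from either row against (4/7, 3/7). Using A: (4/7) − 2(3/7) = -2/7.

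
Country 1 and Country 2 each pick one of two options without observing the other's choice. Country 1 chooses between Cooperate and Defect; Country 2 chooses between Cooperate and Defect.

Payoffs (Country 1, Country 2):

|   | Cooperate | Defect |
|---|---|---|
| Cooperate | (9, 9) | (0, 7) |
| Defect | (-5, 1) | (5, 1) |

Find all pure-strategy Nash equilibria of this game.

(Cooperate, Cooperate) and (Defect, Defect)

(Cooperate, Cooperate): Country 1 gets 9 ≥ -5 from Defect, and Country 2 gets 9 ≥ 7 from Defect — Nash equilibrium.
(Cooperate, Defect): Country 1 prefers Defect (5 > 0); Country 2 prefers Cooperate (9 > 7) — not an equilibrium.
(Defect, Cooperate): Country 1 prefers Cooperate (9 > -5) — not an equilibrium.
(Defect, Defect): Country 1 gets 5 ≥ 0 from Cooperate, and Country 2 gets 1 ≥ 1 from Cooperate — Nash equilibrium.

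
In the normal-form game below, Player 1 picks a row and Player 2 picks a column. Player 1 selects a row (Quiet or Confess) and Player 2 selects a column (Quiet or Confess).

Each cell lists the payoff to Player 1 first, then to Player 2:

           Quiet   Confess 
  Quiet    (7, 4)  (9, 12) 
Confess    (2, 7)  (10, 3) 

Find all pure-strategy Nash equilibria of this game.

(Quiet, Quiet): Player 2 prefers Confess (12 > 4) — not an equilibrium.
(Quiet, Confess): Player 1 prefers Confess (10 > 9) — not an equilibrium.
(Confess, Quiet): Player 1 prefers Quiet (7 > 2) — not an equilibrium.
(Confess, Confess): Player 2 prefers Quiet (7 > 3) — not an equilibrium.

none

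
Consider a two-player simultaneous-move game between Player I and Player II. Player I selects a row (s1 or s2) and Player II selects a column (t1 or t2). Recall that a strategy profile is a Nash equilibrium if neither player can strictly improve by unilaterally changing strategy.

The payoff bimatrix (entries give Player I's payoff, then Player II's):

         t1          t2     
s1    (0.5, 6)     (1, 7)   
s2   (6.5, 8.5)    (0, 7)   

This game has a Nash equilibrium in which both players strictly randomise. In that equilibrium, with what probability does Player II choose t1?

1/7

Let y be the probability that Player II plays t1. In a completely mixed equilibrium, Player I must be indifferent between s1 and s2.
Player I's expected payoff from s1 is 0.5y + (1−y); from s2 it is 6.5y.
Setting these equal: −0.5y + 1 = 6.5y, so y = 1/7.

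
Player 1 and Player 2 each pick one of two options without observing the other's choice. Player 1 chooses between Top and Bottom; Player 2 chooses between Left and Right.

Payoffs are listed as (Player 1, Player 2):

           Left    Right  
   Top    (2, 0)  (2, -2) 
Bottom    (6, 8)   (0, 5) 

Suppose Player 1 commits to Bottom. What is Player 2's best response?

Left

Against Bottom, Player 2 earns 8 from Left and 5 from Right.
So Left is the best response.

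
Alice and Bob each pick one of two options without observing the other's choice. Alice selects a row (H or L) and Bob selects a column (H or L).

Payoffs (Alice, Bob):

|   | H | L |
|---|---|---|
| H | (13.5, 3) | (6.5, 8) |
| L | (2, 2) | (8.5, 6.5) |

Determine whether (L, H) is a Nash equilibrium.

At (L, H), Alice earns 2; switching to H would give 13.5, so Alice would deviate.
Bob earns 2; switching to L would give 6.5, so Bob would deviate.
Since at least one player can profitably deviate, this is not a Nash equilibrium.

No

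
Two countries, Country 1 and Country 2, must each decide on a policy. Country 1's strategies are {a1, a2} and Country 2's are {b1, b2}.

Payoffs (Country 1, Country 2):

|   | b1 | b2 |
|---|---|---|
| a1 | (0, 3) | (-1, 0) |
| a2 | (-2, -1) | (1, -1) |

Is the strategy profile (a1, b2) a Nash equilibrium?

No

At (a1, b2), Country 1 earns -1; switching to a2 would give 1, so Country 1 would deviate.
Country 2 earns 0; switching to b1 would give 3, so Country 2 would deviate.
Since at least one player can profitably deviate, this is not a Nash equilibrium.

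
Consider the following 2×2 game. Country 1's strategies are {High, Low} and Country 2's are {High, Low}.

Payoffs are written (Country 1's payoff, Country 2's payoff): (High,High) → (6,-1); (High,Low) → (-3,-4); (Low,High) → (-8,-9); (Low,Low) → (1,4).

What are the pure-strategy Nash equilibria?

(High, High): Country 1 gets 6 ≥ -8 from Low, and Country 2 gets -1 ≥ -4 from Low — Nash equilibrium.
(High, Low): Country 1 prefers Low (1 > -3); Country 2 prefers High (-1 > -4) — not an equilibrium.
(Low, High): Country 1 prefers High (6 > -8); Country 2 prefers Low (4 > -9) — not an equilibrium.
(Low, Low): Country 1 gets 1 ≥ -3 from High, and Country 2 gets 4 ≥ -9 from High — Nash equilibrium.

(High, High) and (Low, Low)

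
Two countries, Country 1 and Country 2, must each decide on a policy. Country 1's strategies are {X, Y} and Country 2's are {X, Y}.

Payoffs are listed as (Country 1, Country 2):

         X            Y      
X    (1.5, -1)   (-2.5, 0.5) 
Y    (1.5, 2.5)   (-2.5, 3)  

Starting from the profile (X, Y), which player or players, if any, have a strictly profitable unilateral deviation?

Country 1 at (X, Y) earns -2.5; deviating to Y yields -2.5 — not better.
Country 2 earns 0.5; deviating to X yields -1 — not better.
Neither player can strictly improve; the profile is a Nash equilibrium.

Neither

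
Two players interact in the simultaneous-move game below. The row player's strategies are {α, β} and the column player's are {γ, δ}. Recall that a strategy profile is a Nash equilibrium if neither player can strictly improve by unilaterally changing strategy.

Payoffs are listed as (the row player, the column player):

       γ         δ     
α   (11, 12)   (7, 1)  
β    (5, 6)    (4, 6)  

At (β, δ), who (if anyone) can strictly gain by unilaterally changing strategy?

The row player at (β, δ) earns 4; deviating to α yields 7 — a strict improvement.
The column player earns 6; deviating to γ yields 6 — not better.
Only the row player has a strictly profitable deviation.

The row player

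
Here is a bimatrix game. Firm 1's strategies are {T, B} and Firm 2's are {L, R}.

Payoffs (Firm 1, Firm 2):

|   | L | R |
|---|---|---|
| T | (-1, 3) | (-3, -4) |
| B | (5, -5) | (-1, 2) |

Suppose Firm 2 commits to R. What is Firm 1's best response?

Against R, Firm 1 earns -3 from T and -1 from B.
So B is the best response.

B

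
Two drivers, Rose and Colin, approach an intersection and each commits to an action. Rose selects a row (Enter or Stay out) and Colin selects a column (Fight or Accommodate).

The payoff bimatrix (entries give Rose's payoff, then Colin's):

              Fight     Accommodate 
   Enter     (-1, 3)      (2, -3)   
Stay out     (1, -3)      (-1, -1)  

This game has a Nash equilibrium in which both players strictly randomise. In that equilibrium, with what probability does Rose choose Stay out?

3/4

Let x be the probability that Rose plays Enter. In a completely mixed equilibrium, Colin must be indifferent between Fight and Accommodate.
Colin's expected payoff from Fight is 3x − 3(1−x); from Accommodate it is −3x − (1−x).
Setting these equal: 6x − 3 = −2x − 1, so x = 1/4.
Therefore Rose plays Stay out with probability 1 − 1/4 = 3/4.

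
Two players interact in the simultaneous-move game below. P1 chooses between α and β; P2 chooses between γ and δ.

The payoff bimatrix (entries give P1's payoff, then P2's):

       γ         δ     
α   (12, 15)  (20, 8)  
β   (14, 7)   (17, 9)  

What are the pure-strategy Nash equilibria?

(α, γ): P1 prefers β (14 > 12) — not an equilibrium.
(α, δ): P2 prefers γ (15 > 8) — not an equilibrium.
(β, γ): P2 prefers δ (9 > 7) — not an equilibrium.
(β, δ): P1 prefers α (20 > 17) — not an equilibrium.

none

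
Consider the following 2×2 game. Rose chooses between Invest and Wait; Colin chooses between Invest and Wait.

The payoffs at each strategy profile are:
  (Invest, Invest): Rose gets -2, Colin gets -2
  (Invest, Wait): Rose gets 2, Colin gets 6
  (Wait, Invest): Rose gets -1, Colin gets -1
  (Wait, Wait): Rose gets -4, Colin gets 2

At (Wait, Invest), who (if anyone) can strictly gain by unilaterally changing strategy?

Rose at (Wait, Invest) earns -1; deviating to Invest yields -2 — not better.
Colin earns -1; deviating to Wait yields 2 — a strict improvement.
Only Colin has a strictly profitable deviation.

Colin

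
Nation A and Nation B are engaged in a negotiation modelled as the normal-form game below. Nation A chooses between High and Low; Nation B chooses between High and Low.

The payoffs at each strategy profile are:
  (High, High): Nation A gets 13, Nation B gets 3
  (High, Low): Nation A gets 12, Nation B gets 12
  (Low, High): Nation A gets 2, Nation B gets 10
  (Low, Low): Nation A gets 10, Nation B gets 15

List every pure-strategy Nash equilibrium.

(High, High): Nation B prefers Low (12 > 3) — not an equilibrium.
(High, Low): Nation A gets 12 ≥ 10 from Low, and Nation B gets 12 ≥ 3 from High — Nash equilibrium.
(Low, High): Nation A prefers High (13 > 2); Nation B prefers Low (15 > 10) — not an equilibrium.
(Low, Low): Nation A prefers High (12 > 10) — not an equilibrium.

(High, Low)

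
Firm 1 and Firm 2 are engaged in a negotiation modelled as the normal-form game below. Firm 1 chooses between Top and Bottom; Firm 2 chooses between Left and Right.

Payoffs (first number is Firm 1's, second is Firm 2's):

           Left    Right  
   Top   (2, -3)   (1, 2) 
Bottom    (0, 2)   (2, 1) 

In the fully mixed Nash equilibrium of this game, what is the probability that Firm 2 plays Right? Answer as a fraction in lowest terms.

Let c be the probability that Firm 2 plays Left. In a completely mixed equilibrium, Firm 1 must be indifferent between Top and Bottom.
Firm 1's expected payoff from Top is 2c + (1−c); from Bottom it is 2(1−c).
Setting these equal: c + 1 = −2c + 2, so c = 1/3.
Therefore Firm 2 plays Right with probability 1 − 1/3 = 2/3.

2/3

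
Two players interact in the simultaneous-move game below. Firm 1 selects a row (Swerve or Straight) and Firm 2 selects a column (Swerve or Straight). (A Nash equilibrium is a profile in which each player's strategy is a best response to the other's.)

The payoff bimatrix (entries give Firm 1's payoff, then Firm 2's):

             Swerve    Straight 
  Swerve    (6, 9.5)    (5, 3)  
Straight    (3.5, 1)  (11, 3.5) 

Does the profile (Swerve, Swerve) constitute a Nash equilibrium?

Yes

At (Swerve, Swerve), Firm 1 earns 6; switching to Straight would give 3.5, so Firm 1 has no profitable deviation.
Firm 2 earns 9.5; switching to Straight would give 3, so Firm 2 has no profitable deviation.
Neither player can gain by a unilateral deviation, so this profile is a Nash equilibrium.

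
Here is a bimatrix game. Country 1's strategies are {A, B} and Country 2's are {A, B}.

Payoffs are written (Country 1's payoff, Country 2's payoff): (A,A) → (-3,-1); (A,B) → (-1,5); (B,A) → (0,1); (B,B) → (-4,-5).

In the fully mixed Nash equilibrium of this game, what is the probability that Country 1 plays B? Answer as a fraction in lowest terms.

1/2

Let r be the probability that Country 1 plays A. In a completely mixed equilibrium, Country 2 must be indifferent between A and B.
Country 2's expected payoff from A is −r + (1−r); from B it is 5r − 5(1−r).
Setting these equal: −2r + 1 = 10r − 5, so r = 1/2.
Therefore Country 1 plays B with probability 1 − 1/2 = 1/2.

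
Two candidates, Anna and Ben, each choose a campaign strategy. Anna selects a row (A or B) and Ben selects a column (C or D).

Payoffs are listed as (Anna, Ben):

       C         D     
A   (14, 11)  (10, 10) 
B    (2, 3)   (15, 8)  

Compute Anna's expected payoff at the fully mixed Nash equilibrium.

First find q, the probability Ben plays C, from Anna's indifference between A and B: 14q + 10(1−q) = 2q + 15(1−q), giving q = 5/17.
Since Anna is indifferent in equilibrium, Anna's expected payoff equals the payoff from either row against (5/17, 12/17). Using A: 14(5/17) + 10(12/17) = 190/17.

190/17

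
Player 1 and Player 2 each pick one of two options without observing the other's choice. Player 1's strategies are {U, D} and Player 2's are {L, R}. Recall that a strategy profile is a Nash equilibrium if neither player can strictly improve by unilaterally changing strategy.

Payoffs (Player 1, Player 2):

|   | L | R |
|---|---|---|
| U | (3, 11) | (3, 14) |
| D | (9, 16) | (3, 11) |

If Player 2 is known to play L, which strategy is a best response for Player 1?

D

Against L, Player 1 earns 3 from U and 9 from D.
So D is the best response.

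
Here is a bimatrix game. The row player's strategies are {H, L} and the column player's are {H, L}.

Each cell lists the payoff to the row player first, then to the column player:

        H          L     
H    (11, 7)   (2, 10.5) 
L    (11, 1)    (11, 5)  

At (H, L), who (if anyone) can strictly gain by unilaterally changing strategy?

The row player at (H, L) earns 2; deviating to L yields 11 — a strict improvement.
The column player earns 10.5; deviating to H yields 7 — not better.
Only the row player has a strictly profitable deviation.

The row player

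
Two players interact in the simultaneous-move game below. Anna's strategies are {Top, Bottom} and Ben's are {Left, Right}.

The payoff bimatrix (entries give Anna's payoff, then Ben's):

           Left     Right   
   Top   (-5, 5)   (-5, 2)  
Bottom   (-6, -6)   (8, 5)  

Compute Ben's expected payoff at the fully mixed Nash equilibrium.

First find x, the probability Anna plays Top, from Ben's indifference between Left and Right: 5x − 6(1−x) = 2x + 5(1−x), giving x = 11/14.
Since Ben is indifferent in equilibrium, Ben's expected payoff equals the payoff from either column against (11/14, 3/14). Using Left: 5(11/14) − 6(3/14) = 37/14.

37/14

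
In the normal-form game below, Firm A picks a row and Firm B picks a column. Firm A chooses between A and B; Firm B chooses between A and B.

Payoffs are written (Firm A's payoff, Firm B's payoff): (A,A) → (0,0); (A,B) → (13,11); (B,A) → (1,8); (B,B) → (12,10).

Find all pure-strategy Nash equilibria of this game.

(A, A): Firm A prefers B (1 > 0); Firm B prefers B (11 > 0) — not an equilibrium.
(A, B): Firm A gets 13 ≥ 12 from B, and Firm B gets 11 ≥ 0 from A — Nash equilibrium.
(B, A): Firm B prefers B (10 > 8) — not an equilibrium.
(B, B): Firm A prefers A (13 > 12) — not an equilibrium.

(A, B)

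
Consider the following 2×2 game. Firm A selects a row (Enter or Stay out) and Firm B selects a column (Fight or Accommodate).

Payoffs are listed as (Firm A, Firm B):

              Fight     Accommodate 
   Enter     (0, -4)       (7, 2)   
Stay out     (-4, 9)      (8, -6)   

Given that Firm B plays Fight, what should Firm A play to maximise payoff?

Against Fight, Firm A earns 0 from Enter and -4 from Stay out.
So Enter is the best response.

Enter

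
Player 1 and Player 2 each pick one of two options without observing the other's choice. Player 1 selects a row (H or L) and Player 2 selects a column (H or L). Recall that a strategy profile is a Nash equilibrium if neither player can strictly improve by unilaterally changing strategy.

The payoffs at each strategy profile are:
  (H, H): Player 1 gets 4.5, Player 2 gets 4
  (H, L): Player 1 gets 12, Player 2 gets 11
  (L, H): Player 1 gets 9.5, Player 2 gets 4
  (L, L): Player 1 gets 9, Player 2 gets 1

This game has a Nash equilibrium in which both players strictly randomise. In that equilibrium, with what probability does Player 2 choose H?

3/8

Let q be the probability that Player 2 plays H. In a completely mixed equilibrium, Player 1 must be indifferent between H and L.
Player 1's expected payoff from H is 4.5q + 12(1−q); from L it is 9.5q + 9(1−q).
Setting these equal: −7.5q + 12 = 0.5q + 9, so q = 3/8.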